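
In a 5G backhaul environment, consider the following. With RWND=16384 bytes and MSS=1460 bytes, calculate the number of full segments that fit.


Given: RWND = 16384 bytes, MSS = 1460 bytes
Full segments = floor(RWND / MSS)
Full segments = floor(16384 / 1460)
Full segments = floor(11.2219) = 11

11


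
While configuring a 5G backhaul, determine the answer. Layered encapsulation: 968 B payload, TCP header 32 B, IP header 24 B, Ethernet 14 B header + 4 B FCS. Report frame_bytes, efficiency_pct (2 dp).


TCP segment = 968 + 32 = 1000 B
IP packet = 1000 + 24 = 1024 B
Ethernet frame = 1024 + 14 + 4 = 1042 B
Efficiency = app / frame = 968 / 1042 = 0.928983 = 92.8983% -> 92.90% (2 dp)

1042, 92.90


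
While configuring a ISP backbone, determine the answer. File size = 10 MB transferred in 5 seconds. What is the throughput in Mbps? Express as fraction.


Given: file = 10 MB, time = 5 s
File in Mb = 10 * 8 = 80 Mb
Throughput = 80 / 5 Mbps
Throughput = 16 Mbps

16


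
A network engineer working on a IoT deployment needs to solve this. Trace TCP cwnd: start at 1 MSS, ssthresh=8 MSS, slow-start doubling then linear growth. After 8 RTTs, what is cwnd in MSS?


RTT 0: cwnd = 1 MSS (initial)
RTT 1: cwnd = 2 MSS (slow start, doubled)
RTT 2: cwnd = 4 MSS (slow start, doubled)
RTT 3: cwnd = 8 MSS (slow start, doubled)
RTT 4: cwnd = 9 MSS (congestion avoidance, +1)
RTT 5: cwnd = 10 MSS (congestion avoidance, +1)
RTT 6: cwnd = 11 MSS (congestion avoidance, +1)
RTT 7: cwnd = 12 MSS (congestion avoidance, +1)
RTT 8: cwnd = 13 MSS (congestion avoidance, +1)

13


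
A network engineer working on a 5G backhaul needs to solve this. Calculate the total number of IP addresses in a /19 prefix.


Given: CIDR prefix /19
Host bits = 32 - 19 = 13
Total addresses = 2^13 = 8192

8192


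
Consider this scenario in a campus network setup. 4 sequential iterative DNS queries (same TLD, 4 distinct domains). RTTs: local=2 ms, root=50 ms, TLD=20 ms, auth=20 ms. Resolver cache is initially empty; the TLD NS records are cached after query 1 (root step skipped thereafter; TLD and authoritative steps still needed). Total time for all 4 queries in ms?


Lookup 1 (cold cache): local + root + TLD + auth = 2 + 50 + 20 + 20 = 92 ms
Lookups 2..4 (TLD NS cached -> skip root; new domain -> still ask TLD and auth): local + TLD + auth = 2 + 20 + 20 = 42 ms each
Remaining 3 lookups: 3 * 42 = 126 ms
Total = 92 + 126 = 218 ms

218


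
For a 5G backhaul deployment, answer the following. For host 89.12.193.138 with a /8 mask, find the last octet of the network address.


Given: IP = 89.12.193.138, prefix = /8
Subnet mask = 255.0.0.0
Last octet of IP: 138
Last octet of mask: 0
Network last octet = 138 AND 0 = 0

0


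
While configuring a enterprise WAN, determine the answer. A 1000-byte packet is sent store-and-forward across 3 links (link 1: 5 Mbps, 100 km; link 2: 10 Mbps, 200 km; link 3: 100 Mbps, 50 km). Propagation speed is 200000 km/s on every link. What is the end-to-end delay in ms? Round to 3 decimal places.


Packet = 1000 bytes = 8000 bits. Store-and-forward: sum (t_trans + t_prop) per link.
Link 1: t_trans = 8000/(5*10^6) s = 1.6000 ms; t_prop = 100/200000 s = 0.5000 ms; subtotal = 2.1000 ms
Link 2: t_trans = 8000/(10*10^6) s = 0.8000 ms; t_prop = 200/200000 s = 1.0000 ms; subtotal = 1.8000 ms
Link 3: t_trans = 8000/(100*10^6) s = 0.0800 ms; t_prop = 50/200000 s = 0.2500 ms; subtotal = 0.3300 ms
End-to-end = 2.1000 + 1.8000 + 0.3300 = 4.2300 ms -> 4.230 ms (3 dp)

4.230


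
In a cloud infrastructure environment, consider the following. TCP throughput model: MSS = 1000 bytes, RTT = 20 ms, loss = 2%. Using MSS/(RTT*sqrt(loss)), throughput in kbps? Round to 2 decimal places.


Given: MSS = 1000 bytes, RTT = 20 ms, loss = 2%
RTT in seconds = 20 / 1000 = 0.02
Loss rate = 2% = 0.02
sqrt(loss) = sqrt(0.02) = 0.141421356237
Throughput (bytes/s) = 1000 / (0.02 * 0.141421356237) = 353553.3906
Throughput (kbps) = 353553.3906 * 8 / 1000 = 2828.427125 -> 2828.43 kbps (2 dp)

2828.43


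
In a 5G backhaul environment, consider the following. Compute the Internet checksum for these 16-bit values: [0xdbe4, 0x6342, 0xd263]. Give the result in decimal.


Given words: [0xdbe4, 0x6342, 0xd263]
Step 1: Sum all words
Raw sum = 56292 + 25410 + 53859 = 135561
Step 2: Fold carry: (4489 + 2) = 4491
One's complement = ~4491 & 0xFFFF = 61044

61044


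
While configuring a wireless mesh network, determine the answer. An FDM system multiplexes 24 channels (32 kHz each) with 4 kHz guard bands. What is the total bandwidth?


Given: 24 channels, 32 kHz each, guard = 4 kHz
Channel bandwidth = 24 * 32 = 768 kHz
Guard bands = 23 gaps * 4 kHz = 92 kHz
Total = 768 + 92 = 860 kHz

860


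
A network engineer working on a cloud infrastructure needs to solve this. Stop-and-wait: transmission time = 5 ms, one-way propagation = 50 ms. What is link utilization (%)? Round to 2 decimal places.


Given: Ttrans = 5 ms, Tprop = 50 ms
RTT = 2 * Tprop = 2 * 50 = 100 ms
U = Ttrans / (Ttrans + RTT)
U = 5 / (5 + 100)
U = 5 / 105 = 0.047619
U% = 4.76%

4.76


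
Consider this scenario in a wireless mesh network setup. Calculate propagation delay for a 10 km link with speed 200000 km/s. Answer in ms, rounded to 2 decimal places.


Given: distance = 10 km, speed = 200000 km/s
Delay = distance / speed = 10 / 200000 seconds
Delay in ms = 10 * 1000 / 200000
Delay = 0.0500 ms
Rounded to 2 dp = 0.05 ms

0.05


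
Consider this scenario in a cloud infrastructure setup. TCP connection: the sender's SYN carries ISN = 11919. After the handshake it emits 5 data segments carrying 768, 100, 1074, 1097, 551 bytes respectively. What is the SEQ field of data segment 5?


The SYN occupies sequence number ISN = 11919, so the first data byte is ISN + 1 = 11920.
SEQ of data segment i = (ISN + 1) + sum of payload sizes of segments 1..i-1.
Segment 1: SEQ = 11920, payload = 768 bytes
Segment 2: SEQ = 12688, payload = 100 bytes
Segment 3: SEQ = 12788, payload = 1074 bytes
Segment 4: SEQ = 13862, payload = 1097 bytes
Segment 5: SEQ = 14959, payload = 551 bytes
SEQ of segment 5 = 11920 + 768 + 100 + 1074 + 1097 = 14959

14959


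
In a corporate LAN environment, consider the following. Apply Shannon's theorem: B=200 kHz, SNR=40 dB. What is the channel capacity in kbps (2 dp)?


Given: B = 200 kHz, SNR = 40 dB
SNR linear = 10^(40/10) = 10000
1 + SNR = 10001
log2(10001) = 13.2878566418
C = 200 * 1000 * 13.2878566418 = 2657571.3284 bps
C = 2657.571328 kbps -> 2657.57 kbps (2 dp)

2657.57


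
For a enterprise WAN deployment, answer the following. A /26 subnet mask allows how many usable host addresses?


Given: subnet mask /26
Host bits = 32 - 26 = 6
Total addresses = 2^6 = 64
Usable hosts = 64 - 2 (network + broadcast) = 62

62


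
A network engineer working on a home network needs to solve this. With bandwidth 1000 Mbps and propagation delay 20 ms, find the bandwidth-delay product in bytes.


Given: bandwidth = 1000 Mbps, delay = 20 ms
BDP in bits = 1000 * 10^6 * 20 / 1000
BDP in bits = 20000000
BDP in bytes = 20000000 / 8 = 2500000

2500000


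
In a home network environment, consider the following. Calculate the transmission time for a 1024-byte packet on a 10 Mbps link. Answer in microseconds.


Given: packet = 1024 bytes, bandwidth = 10 Mbps
Packet in bits = 1024 * 8 = 8192 bits
Bandwidth = 10 * 10^6 = 10000000 bps
Time = 8192 / 10000000 seconds
Time in us = 8192 * 10^6 / 10000000 = 819.2

819.2


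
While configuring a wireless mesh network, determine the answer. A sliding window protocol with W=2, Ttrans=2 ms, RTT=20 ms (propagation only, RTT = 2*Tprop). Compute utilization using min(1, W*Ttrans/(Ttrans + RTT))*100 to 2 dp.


Given: W = 2, Ttrans = 2 ms, RTT = 20 ms (= 2 * Tprop, Tprop = 10 ms)
Cycle time = Ttrans + RTT = 2 + 20 = 22 ms (first packet sent until its ACK returns)
W * Ttrans = 2 * 2 = 4 ms of sending per cycle
W * Ttrans / (Ttrans + RTT) = 4 / 22 = 0.181818
U = min(1, 0.181818) = 0.181818
U% = 18.18%

18.18


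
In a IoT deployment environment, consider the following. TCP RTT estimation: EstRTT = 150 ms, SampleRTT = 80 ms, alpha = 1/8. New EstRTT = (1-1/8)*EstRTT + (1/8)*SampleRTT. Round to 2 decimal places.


Given: EstRTT = 150 ms, SampleRTT = 80 ms, alpha = 1/8
New EstRTT = (1 - alpha) * EstRTT + alpha * SampleRTT
(7/8) * 150 = 131.25
(1/8) * 80 = 10
New EstRTT = 131.25 + 10 = 141.25 ms -> 141.25 ms (2 dp)

141.25


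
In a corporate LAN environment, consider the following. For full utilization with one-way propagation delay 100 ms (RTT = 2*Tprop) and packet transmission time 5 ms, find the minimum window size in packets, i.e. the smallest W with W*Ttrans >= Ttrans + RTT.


Given: Ttrans = 5 ms, RTT = 200 ms (= 2 * Tprop, Tprop = 100 ms)
Time until first ACK returns = Ttrans + RTT = 5 + 200 = 205 ms
Need W * Ttrans >= Ttrans + RTT  ->  W >= (Ttrans + RTT) / Ttrans
(Ttrans + RTT) / Ttrans = 205 / 5 = 41
W_min = ceil(41) = 41

41


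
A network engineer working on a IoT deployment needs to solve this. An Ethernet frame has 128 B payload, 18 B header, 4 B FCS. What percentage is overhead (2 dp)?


Given: payload = 128 B, header = 18 B, trailer = 4 B
Overhead bytes = header + trailer = 18 + 4 = 22
Total frame = payload + overhead = 128 + 22 = 150
Overhead % = 22 / 150 * 100 = 14.6667% -> 14.67% (2 dp)

14.67


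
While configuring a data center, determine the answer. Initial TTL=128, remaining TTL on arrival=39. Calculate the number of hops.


Given: initial TTL = 128, received TTL = 39
Hops = initial TTL - received TTL
Hops = 128 - 39 = 89

89


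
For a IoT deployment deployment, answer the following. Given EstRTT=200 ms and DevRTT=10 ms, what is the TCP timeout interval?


Given: EstRTT = 200 ms, DevRTT = 10 ms
Timeout = EstRTT + 4 * DevRTT
4 * DevRTT = 4 * 10 = 40
Timeout = 200 + 40 = 240 ms

240


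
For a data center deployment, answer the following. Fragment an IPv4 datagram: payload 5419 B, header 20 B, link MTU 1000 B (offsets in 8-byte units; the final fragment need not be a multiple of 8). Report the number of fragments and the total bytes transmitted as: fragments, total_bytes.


Max data per non-final fragment = floor((MTU - header)/8)*8 = floor((1000 - 20)/8)*8 = floor(980/8)*8 = 976 B
Final fragment needs no 8-byte alignment: it can carry up to MTU - header = 980 B
Non-final fragments needed = ceil((payload - 980) / 976) = ceil(4439/976) = ceil(4.5482) = 5
Number of fragments = 5 + 1 = 6
Fragment sizes (data): 5 * 976 B + 539 B (last, 539 <= 980 OK)
Total bytes sent = payload + n_frags * header = 5419 + 6*20 = 5419 + 120 = 5539 B

6, 5539


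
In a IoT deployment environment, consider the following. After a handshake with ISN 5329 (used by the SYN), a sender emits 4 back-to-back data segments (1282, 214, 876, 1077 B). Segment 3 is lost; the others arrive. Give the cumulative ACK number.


SYN uses sequence number 5329; first data byte = ISN + 1 = 5330.
Segment 1: SEQ = 5330, len = 1282 B, covers [5330, 6611]
Segment 2: SEQ = 6612, len = 214 B, covers [6612, 6825]
Segment 3: SEQ = 6826, len = 876 B, covers [6826, 7701] [LOST]
Segment 4: SEQ = 7702, len = 1077 B, covers [7702, 8778]
In-order data received: bytes [5330, 6825] (segments 1..2).
Segment 3 missing -> gap begins at byte 6826; later segments buffered out of order.
Cumulative ACK = next expected in-order byte = 5330 + 1282 + 214 = 6826

6826


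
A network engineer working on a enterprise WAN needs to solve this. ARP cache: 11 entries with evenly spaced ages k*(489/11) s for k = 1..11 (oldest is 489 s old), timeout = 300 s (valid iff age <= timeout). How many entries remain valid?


Ages are k * 489/11 s for k = 1..11 (spacing = 44.4545 s).
Entry k is valid iff k * 489/11 <= 300 iff k <= 11 * 300 / 489 = 6.7485
n_valid = floor(6.7485) = 6
(n_stale = 11 - 6 = 5)

6


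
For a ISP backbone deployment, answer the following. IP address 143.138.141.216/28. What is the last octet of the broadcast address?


Given: IP = 143.138.141.216, prefix = /28
Host bits = 32 - 28 = 4
Network last octet = 216 AND mask = 208
Host part size = 2^4 - 1 = 15
Broadcast last octet = 208 OR 15 = 223

223


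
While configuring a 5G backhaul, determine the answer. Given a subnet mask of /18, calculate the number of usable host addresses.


Given: subnet mask /18
Host bits = 32 - 18 = 14
Total addresses = 2^14 = 16384
Usable hosts = 16384 - 2 (network + broadcast) = 16382

16382


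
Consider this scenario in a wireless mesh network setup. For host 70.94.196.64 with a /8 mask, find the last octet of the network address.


Given: IP = 70.94.196.64, prefix = /8
Subnet mask = 255.0.0.0
Last octet of IP: 64
Last octet of mask: 0
Network last octet = 64 AND 0 = 0

0


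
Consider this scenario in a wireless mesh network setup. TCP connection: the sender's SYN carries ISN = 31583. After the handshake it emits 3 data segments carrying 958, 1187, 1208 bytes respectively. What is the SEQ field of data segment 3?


The SYN occupies sequence number ISN = 31583, so the first data byte is ISN + 1 = 31584.
SEQ of data segment i = (ISN + 1) + sum of payload sizes of segments 1..i-1.
Segment 1: SEQ = 31584, payload = 958 bytes
Segment 2: SEQ = 32542, payload = 1187 bytes
Segment 3: SEQ = 33729, payload = 1208 bytes
SEQ of segment 3 = 31584 + 958 + 1187 = 33729

33729


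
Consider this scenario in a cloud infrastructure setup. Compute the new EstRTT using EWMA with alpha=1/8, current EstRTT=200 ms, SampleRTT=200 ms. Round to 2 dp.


Given: EstRTT = 200 ms, SampleRTT = 200 ms, alpha = 1/8
New EstRTT = (1 - alpha) * EstRTT + alpha * SampleRTT
(7/8) * 200 = 175
(1/8) * 200 = 25
New EstRTT = 175 + 25 = 200 ms -> 200.00 ms (2 dp)

200.00


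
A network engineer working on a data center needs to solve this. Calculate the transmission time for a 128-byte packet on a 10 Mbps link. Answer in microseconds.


Given: packet = 128 bytes, bandwidth = 10 Mbps
Packet in bits = 128 * 8 = 1024 bits
Bandwidth = 10 * 10^6 = 10000000 bps
Time = 1024 / 10000000 seconds
Time in us = 1024 * 10^6 / 10000000 = 102.4

102.4


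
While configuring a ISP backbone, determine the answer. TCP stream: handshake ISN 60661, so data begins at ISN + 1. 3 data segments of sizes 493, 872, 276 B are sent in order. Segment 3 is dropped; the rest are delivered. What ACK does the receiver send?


SYN uses sequence number 60661; first data byte = ISN + 1 = 60662.
Segment 1: SEQ = 60662, len = 493 B, covers [60662, 61154]
Segment 2: SEQ = 61155, len = 872 B, covers [61155, 62026]
Segment 3: SEQ = 62027, len = 276 B, covers [62027, 62302] [LOST]
In-order data received: bytes [60662, 62026] (segments 1..2).
Segment 3 missing -> gap begins at byte 62027.
Cumulative ACK = next expected in-order byte = 60662 + 493 + 872 = 62027

62027


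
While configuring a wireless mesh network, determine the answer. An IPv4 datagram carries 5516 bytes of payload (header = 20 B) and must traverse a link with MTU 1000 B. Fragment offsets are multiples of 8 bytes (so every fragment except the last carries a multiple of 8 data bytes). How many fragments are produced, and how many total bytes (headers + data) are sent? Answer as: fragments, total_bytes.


Max data per non-final fragment = floor((MTU - header)/8)*8 = floor((1000 - 20)/8)*8 = floor(980/8)*8 = 976 B
Final fragment needs no 8-byte alignment: it can carry up to MTU - header = 980 B
Non-final fragments needed = ceil((payload - 980) / 976) = ceil(4536/976) = ceil(4.6475) = 5
Number of fragments = 5 + 1 = 6
Fragment sizes (data): 5 * 976 B + 636 B (last, 636 <= 980 OK)
Total bytes sent = payload + n_frags * header = 5516 + 6*20 = 5516 + 120 = 5636 B

6, 5636


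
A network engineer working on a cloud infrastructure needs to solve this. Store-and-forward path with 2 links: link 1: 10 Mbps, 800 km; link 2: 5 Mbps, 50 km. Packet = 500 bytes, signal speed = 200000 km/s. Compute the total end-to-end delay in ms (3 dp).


Packet = 500 bytes = 4000 bits. Store-and-forward: sum (t_trans + t_prop) per link.
Link 1: t_trans = 4000/(10*10^6) s = 0.4000 ms; t_prop = 800/200000 s = 4.0000 ms; subtotal = 4.4000 ms
Link 2: t_trans = 4000/(5*10^6) s = 0.8000 ms; t_prop = 50/200000 s = 0.2500 ms; subtotal = 1.0500 ms
End-to-end = 4.4000 + 1.0500 = 5.4500 ms -> 5.450 ms (3 dp)

5.450


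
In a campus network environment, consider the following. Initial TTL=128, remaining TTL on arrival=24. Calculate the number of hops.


Given: initial TTL = 128, received TTL = 24
Hops = initial TTL - received TTL
Hops = 128 - 24 = 104

104


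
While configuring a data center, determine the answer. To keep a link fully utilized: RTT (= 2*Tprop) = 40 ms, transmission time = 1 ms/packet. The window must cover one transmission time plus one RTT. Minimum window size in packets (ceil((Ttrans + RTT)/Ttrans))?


Given: Ttrans = 1 ms, RTT = 40 ms (= 2 * Tprop, Tprop = 20 ms)
Time until first ACK returns = Ttrans + RTT = 1 + 40 = 41 ms
Need W * Ttrans >= Ttrans + RTT  ->  W >= (Ttrans + RTT) / Ttrans
(Ttrans + RTT) / Ttrans = 41 / 1 = 41
W_min = ceil(41) = 41

41


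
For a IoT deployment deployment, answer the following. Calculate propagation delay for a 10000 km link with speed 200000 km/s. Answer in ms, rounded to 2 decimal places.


Given: distance = 10000 km, speed = 200000 km/s
Delay = distance / speed = 10000 / 200000 seconds
Delay in ms = 10000 * 1000 / 200000
Delay = 50.0000 ms
Rounded to 2 dp = 50.00 ms

50.00


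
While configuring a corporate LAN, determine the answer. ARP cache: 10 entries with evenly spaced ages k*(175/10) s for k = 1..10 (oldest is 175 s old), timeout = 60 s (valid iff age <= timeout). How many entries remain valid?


Ages are k * 175/10 s for k = 1..10 (spacing = 17.5000 s).
Entry k is valid iff k * 175/10 <= 60 iff k <= 10 * 60 / 175 = 3.4286
n_valid = floor(3.4286) = 3
(n_stale = 10 - 3 = 7)

3


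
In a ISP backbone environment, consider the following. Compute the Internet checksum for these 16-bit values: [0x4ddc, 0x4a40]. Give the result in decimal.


Given words: [0x4ddc, 0x4a40]
Step 1: Sum all words
Raw sum = 19932 + 19008 = 38940
One's complement = ~38940 & 0xFFFF = 26595

26595


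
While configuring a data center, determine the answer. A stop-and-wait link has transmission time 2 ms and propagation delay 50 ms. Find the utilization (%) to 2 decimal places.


Given: Ttrans = 2 ms, Tprop = 50 ms
RTT = 2 * Tprop = 2 * 50 = 100 ms
U = Ttrans / (Ttrans + RTT)
U = 2 / (2 + 100)
U = 2 / 102 = 0.019608
U% = 1.96%

1.96


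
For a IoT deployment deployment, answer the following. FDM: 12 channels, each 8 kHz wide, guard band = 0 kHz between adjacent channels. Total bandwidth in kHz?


Given: 12 channels, 8 kHz each, guard = 0 kHz
Channel bandwidth = 12 * 8 = 96 kHz
Guard bands = 11 gaps * 0 kHz = 0 kHz
Total = 96 + 0 = 96 kHz

96


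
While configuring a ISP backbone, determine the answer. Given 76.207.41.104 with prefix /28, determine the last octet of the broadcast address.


Given: IP = 76.207.41.104, prefix = /28
Host bits = 32 - 28 = 4
Network last octet = 104 AND mask = 96
Host part size = 2^4 - 1 = 15
Broadcast last octet = 96 OR 15 = 111

111


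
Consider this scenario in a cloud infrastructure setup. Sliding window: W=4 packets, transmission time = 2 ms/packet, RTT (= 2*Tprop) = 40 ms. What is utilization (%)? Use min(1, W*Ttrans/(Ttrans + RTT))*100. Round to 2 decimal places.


Given: W = 4, Ttrans = 2 ms, RTT = 40 ms (= 2 * Tprop, Tprop = 20 ms)
Cycle time = Ttrans + RTT = 2 + 40 = 42 ms (first packet sent until its ACK returns)
W * Ttrans = 4 * 2 = 8 ms of sending per cycle
W * Ttrans / (Ttrans + RTT) = 8 / 42 = 0.190476
U = min(1, 0.190476) = 0.190476
U% = 19.05%

19.05


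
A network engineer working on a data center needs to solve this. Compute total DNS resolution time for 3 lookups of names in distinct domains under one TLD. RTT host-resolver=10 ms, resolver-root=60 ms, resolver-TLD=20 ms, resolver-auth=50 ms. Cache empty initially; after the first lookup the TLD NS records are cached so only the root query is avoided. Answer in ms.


Lookup 1 (cold cache): local + root + TLD + auth = 10 + 60 + 20 + 50 = 140 ms
Lookups 2..3 (TLD NS cached -> skip root; new domain -> still ask TLD and auth): local + TLD + auth = 10 + 20 + 50 = 80 ms each
Remaining 2 lookups: 2 * 80 = 160 ms
Total = 140 + 160 = 300 ms

300


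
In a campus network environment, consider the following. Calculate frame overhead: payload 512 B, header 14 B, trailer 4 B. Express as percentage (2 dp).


Given: payload = 512 B, header = 14 B, trailer = 4 B
Overhead bytes = header + trailer = 14 + 4 = 18
Total frame = payload + overhead = 512 + 18 = 530
Overhead % = 18 / 530 * 100 = 3.3962% -> 3.40% (2 dp)

3.40


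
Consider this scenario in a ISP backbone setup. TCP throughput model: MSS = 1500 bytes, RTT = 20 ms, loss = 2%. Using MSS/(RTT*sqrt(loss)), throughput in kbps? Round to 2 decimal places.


Given: MSS = 1500 bytes, RTT = 20 ms, loss = 2%
RTT in seconds = 20 / 1000 = 0.02
Loss rate = 2% = 0.02
sqrt(loss) = sqrt(0.02) = 0.141421356237
Throughput (bytes/s) = 1500 / (0.02 * 0.141421356237) = 530330.0859
Throughput (kbps) = 530330.0859 * 8 / 1000 = 4242.640687 -> 4242.64 kbps (2 dp)

4242.64


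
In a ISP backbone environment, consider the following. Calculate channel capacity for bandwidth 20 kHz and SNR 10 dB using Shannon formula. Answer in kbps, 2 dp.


Given: B = 20 kHz, SNR = 10 dB
SNR linear = 10^(10/10) = 10
1 + SNR = 11
log2(11) = 3.4594316186
C = 20 * 1000 * 3.4594316186 = 69188.6324 bps
C = 69.188632 kbps -> 69.19 kbps (2 dp)

69.19


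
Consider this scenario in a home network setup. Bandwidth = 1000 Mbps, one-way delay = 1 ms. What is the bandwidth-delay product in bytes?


Given: bandwidth = 1000 Mbps, delay = 1 ms
BDP in bits = 1000 * 10^6 * 1 / 1000
BDP in bits = 1000000
BDP in bytes = 1000000 / 8 = 125000

125000


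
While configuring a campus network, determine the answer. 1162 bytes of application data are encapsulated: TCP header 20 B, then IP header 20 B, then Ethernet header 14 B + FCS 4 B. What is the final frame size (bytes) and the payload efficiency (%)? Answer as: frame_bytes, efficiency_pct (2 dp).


TCP segment = 1162 + 20 = 1182 B
IP packet = 1182 + 20 = 1202 B
Ethernet frame = 1202 + 14 + 4 = 1220 B
Efficiency = app / frame = 1162 / 1220 = 0.952459 = 95.2459% -> 95.25% (2 dp)

1220, 95.25


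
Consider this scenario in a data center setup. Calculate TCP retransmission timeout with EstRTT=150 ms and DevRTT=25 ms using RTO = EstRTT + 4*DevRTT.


Given: EstRTT = 150 ms, DevRTT = 25 ms
Timeout = EstRTT + 4 * DevRTT
4 * DevRTT = 4 * 25 = 100
Timeout = 150 + 100 = 250 ms

250


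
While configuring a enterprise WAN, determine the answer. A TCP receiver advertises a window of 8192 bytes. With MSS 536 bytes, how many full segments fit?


Given: RWND = 8192 bytes, MSS = 536 bytes
Full segments = floor(RWND / MSS)
Full segments = floor(8192 / 536)
Full segments = floor(15.2836) = 15

15


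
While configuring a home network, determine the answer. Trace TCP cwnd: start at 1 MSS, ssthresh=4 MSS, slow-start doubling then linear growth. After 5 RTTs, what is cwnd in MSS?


RTT 0: cwnd = 1 MSS (initial)
RTT 1: cwnd = 2 MSS (slow start, doubled)
RTT 2: cwnd = 4 MSS (slow start, doubled)
RTT 3: cwnd = 5 MSS (congestion avoidance, +1)
RTT 4: cwnd = 6 MSS (congestion avoidance, +1)
RTT 5: cwnd = 7 MSS (congestion avoidance, +1)

7


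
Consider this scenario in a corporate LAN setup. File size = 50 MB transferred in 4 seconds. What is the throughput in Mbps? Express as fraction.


Given: file = 50 MB, time = 4 s
File in Mb = 50 * 8 = 400 Mb
Throughput = 400 / 4 Mbps
Throughput = 100 Mbps

100


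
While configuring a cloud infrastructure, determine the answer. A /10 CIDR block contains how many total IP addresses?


Given: CIDR prefix /10
Host bits = 32 - 10 = 22
Total addresses = 2^22 = 4194304

4194304


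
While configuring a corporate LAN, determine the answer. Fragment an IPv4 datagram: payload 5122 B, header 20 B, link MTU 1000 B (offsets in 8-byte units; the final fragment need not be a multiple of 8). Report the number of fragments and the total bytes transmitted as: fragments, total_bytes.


Max data per non-final fragment = floor((MTU - header)/8)*8 = floor((1000 - 20)/8)*8 = floor(980/8)*8 = 976 B
Final fragment needs no 8-byte alignment: it can carry up to MTU - header = 980 B
Non-final fragments needed = ceil((payload - 980) / 976) = ceil(4142/976) = ceil(4.2439) = 5
Number of fragments = 5 + 1 = 6
Fragment sizes (data): 5 * 976 B + 242 B (last, 242 <= 980 OK)
Total bytes sent = payload + n_frags * header = 5122 + 6*20 = 5122 + 120 = 5242 B

6, 5242


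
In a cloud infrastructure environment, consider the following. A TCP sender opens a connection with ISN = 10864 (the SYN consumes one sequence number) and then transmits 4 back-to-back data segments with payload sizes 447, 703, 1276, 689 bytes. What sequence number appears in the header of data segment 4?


The SYN occupies sequence number ISN = 10864, so the first data byte is ISN + 1 = 10865.
SEQ of data segment i = (ISN + 1) + sum of payload sizes of segments 1..i-1.
Segment 1: SEQ = 10865, payload = 447 bytes
Segment 2: SEQ = 11312, payload = 703 bytes
Segment 3: SEQ = 12015, payload = 1276 bytes
Segment 4: SEQ = 13291, payload = 689 bytes
SEQ of segment 4 = 10865 + 447 + 703 + 1276 = 13291

13291


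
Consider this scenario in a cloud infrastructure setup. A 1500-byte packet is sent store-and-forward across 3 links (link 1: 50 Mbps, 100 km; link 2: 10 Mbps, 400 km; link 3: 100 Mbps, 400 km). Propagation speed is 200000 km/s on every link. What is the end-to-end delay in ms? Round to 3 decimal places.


Packet = 1500 bytes = 12000 bits. Store-and-forward: sum (t_trans + t_prop) per link.
Link 1: t_trans = 12000/(50*10^6) s = 0.2400 ms; t_prop = 100/200000 s = 0.5000 ms; subtotal = 0.7400 ms
Link 2: t_trans = 12000/(10*10^6) s = 1.2000 ms; t_prop = 400/200000 s = 2.0000 ms; subtotal = 3.2000 ms
Link 3: t_trans = 12000/(100*10^6) s = 0.1200 ms; t_prop = 400/200000 s = 2.0000 ms; subtotal = 2.1200 ms
End-to-end = 0.7400 + 3.2000 + 2.1200 = 6.0600 ms -> 6.060 ms (3 dp)

6.060


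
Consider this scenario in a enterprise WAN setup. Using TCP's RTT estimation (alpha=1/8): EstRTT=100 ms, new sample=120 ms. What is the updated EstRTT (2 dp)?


Given: EstRTT = 100 ms, SampleRTT = 120 ms, alpha = 1/8
New EstRTT = (1 - alpha) * EstRTT + alpha * SampleRTT
(7/8) * 100 = 87.5
(1/8) * 120 = 15
New EstRTT = 87.5 + 15 = 102.5 ms -> 102.50 ms (2 dp)

102.50


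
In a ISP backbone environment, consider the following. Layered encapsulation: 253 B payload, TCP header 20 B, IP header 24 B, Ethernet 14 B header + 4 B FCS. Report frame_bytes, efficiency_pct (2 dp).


TCP segment = 253 + 20 = 273 B
IP packet = 273 + 24 = 297 B
Ethernet frame = 297 + 14 + 4 = 315 B
Efficiency = app / frame = 253 / 315 = 0.803175 = 80.3175% -> 80.32% (2 dp)

315, 80.32


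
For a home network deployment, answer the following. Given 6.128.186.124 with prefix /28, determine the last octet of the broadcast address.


Given: IP = 6.128.186.124, prefix = /28
Host bits = 32 - 28 = 4
Network last octet = 124 AND mask = 112
Host part size = 2^4 - 1 = 15
Broadcast last octet = 112 OR 15 = 127

127


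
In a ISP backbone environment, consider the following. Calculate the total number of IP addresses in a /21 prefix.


Given: CIDR prefix /21
Host bits = 32 - 21 = 11
Total addresses = 2^11 = 2048

2048


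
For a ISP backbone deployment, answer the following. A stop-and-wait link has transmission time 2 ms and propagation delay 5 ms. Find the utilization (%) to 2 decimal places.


Given: Ttrans = 2 ms, Tprop = 5 ms
RTT = 2 * Tprop = 2 * 5 = 10 ms
U = Ttrans / (Ttrans + RTT)
U = 2 / (2 + 10)
U = 2 / 12 = 0.166667
U% = 16.67%

16.67


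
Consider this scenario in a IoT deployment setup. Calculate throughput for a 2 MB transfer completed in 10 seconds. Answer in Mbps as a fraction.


Given: file = 2 MB, time = 10 s
File in Mb = 2 * 8 = 16 Mb
Throughput = 16 / 10 Mbps
Throughput = 8/5 Mbps

8/5


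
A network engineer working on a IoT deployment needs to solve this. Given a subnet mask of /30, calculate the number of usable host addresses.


Given: subnet mask /30
Host bits = 32 - 30 = 2
Total addresses = 2^2 = 4
Usable hosts = 4 - 2 (network + broadcast) = 2

2


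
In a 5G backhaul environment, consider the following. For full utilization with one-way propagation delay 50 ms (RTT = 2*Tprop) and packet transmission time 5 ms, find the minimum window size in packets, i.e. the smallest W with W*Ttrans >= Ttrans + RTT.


Given: Ttrans = 5 ms, RTT = 100 ms (= 2 * Tprop, Tprop = 50 ms)
Time until first ACK returns = Ttrans + RTT = 5 + 100 = 105 ms
Need W * Ttrans >= Ttrans + RTT  ->  W >= (Ttrans + RTT) / Ttrans
(Ttrans + RTT) / Ttrans = 105 / 5 = 21
W_min = ceil(21) = 21

21


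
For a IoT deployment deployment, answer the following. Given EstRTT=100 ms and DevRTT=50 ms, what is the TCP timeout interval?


Given: EstRTT = 100 ms, DevRTT = 50 ms
Timeout = EstRTT + 4 * DevRTT
4 * DevRTT = 4 * 50 = 200
Timeout = 100 + 200 = 300 ms

300


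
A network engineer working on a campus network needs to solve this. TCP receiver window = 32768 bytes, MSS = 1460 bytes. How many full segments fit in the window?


Given: RWND = 32768 bytes, MSS = 1460 bytes
Full segments = floor(RWND / MSS)
Full segments = floor(32768 / 1460)
Full segments = floor(22.4438) = 22

22


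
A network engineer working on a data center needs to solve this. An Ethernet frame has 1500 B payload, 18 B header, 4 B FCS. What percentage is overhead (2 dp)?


Given: payload = 1500 B, header = 18 B, trailer = 4 B
Overhead bytes = header + trailer = 18 + 4 = 22
Total frame = payload + overhead = 1500 + 22 = 1522
Overhead % = 22 / 1522 * 100 = 1.4455% -> 1.45% (2 dp)

1.45


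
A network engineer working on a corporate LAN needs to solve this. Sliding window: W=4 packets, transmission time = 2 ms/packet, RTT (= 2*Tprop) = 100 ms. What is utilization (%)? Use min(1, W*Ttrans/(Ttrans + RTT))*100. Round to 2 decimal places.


Given: W = 4, Ttrans = 2 ms, RTT = 100 ms (= 2 * Tprop, Tprop = 50 ms)
Cycle time = Ttrans + RTT = 2 + 100 = 102 ms (first packet sent until its ACK returns)
W * Ttrans = 4 * 2 = 8 ms of sending per cycle
W * Ttrans / (Ttrans + RTT) = 8 / 102 = 0.078431
U = min(1, 0.078431) = 0.078431
U% = 7.84%

7.84


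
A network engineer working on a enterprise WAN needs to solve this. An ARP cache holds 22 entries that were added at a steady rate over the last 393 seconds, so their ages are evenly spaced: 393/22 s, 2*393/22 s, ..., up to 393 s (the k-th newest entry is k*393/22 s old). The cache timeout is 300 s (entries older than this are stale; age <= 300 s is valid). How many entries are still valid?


Ages are k * 393/22 s for k = 1..22 (spacing = 17.8636 s).
Entry k is valid iff k * 393/22 <= 300 iff k <= 22 * 300 / 393 = 16.7939
n_valid = floor(16.7939) = 16
(n_stale = 22 - 16 = 6)

16


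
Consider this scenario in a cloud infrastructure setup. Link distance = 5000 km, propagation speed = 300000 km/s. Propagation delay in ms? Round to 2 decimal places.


Given: distance = 5000 km, speed = 300000 km/s
Delay = distance / speed = 5000 / 300000 seconds
Delay in ms = 5000 * 1000 / 300000
Delay = 16.6667 ms
Rounded to 2 dp = 16.67 ms

16.67


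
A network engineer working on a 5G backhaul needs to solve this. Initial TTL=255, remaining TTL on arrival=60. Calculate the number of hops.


Given: initial TTL = 255, received TTL = 60
Hops = initial TTL - received TTL
Hops = 255 - 60 = 195

195


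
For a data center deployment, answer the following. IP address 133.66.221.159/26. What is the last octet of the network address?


Given: IP = 133.66.221.159, prefix = /26
Subnet mask = 255.255.255.192
Last octet of IP: 159
Last octet of mask: 192
Network last octet = 159 AND 192 = 128

128


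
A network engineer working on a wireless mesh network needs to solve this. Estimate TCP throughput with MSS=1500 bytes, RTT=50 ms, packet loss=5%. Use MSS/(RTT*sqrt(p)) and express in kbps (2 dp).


Given: MSS = 1500 bytes, RTT = 50 ms, loss = 5%
RTT in seconds = 50 / 1000 = 0.05
Loss rate = 5% = 0.05
sqrt(loss) = sqrt(0.05) = 0.223606797750
Throughput (bytes/s) = 1500 / (0.05 * 0.223606797750) = 134164.0786
Throughput (kbps) = 134164.0786 * 8 / 1000 = 1073.312629 -> 1073.31 kbps (2 dp)

1073.31


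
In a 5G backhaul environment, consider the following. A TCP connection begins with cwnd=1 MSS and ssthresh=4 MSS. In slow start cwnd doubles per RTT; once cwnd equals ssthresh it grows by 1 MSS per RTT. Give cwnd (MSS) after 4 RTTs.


RTT 0: cwnd = 1 MSS (initial)
RTT 1: cwnd = 2 MSS (slow start, doubled)
RTT 2: cwnd = 4 MSS (slow start, doubled)
RTT 3: cwnd = 5 MSS (congestion avoidance, +1)
RTT 4: cwnd = 6 MSS (congestion avoidance, +1)

6


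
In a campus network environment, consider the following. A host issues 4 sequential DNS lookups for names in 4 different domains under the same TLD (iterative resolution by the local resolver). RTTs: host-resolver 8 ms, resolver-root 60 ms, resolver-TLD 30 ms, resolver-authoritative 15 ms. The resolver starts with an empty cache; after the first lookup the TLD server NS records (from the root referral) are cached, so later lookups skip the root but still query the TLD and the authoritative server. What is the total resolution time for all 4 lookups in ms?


Lookup 1 (cold cache): local + root + TLD + auth = 8 + 60 + 30 + 15 = 113 ms
Lookups 2..4 (TLD NS cached -> skip root; new domain -> still ask TLD and auth): local + TLD + auth = 8 + 30 + 15 = 53 ms each
Remaining 3 lookups: 3 * 53 = 159 ms
Total = 113 + 159 = 272 ms

272


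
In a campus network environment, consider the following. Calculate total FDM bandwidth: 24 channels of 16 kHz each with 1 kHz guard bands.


Given: 24 channels, 16 kHz each, guard = 1 kHz
Channel bandwidth = 24 * 16 = 384 kHz
Guard bands = 23 gaps * 1 kHz = 23 kHz
Total = 384 + 23 = 407 kHz

407


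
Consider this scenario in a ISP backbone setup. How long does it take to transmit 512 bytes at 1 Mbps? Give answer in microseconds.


Given: packet = 512 bytes, bandwidth = 1 Mbps
Packet in bits = 512 * 8 = 4096 bits
Bandwidth = 1 * 10^6 = 1000000 bps
Time = 4096 / 1000000 seconds
Time in us = 4096 * 10^6 / 1000000 = 4096

4096


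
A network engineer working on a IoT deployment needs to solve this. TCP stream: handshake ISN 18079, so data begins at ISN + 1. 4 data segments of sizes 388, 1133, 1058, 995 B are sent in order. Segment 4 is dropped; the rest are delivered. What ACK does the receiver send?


SYN uses sequence number 18079; first data byte = ISN + 1 = 18080.
Segment 1: SEQ = 18080, len = 388 B, covers [18080, 18467]
Segment 2: SEQ = 18468, len = 1133 B, covers [18468, 19600]
Segment 3: SEQ = 19601, len = 1058 B, covers [19601, 20658]
Segment 4: SEQ = 20659, len = 995 B, covers [20659, 21653] [LOST]
In-order data received: bytes [18080, 20658] (segments 1..3).
Segment 4 missing -> gap begins at byte 20659.
Cumulative ACK = next expected in-order byte = 18080 + 388 + 1133 + 1058 = 20659

20659


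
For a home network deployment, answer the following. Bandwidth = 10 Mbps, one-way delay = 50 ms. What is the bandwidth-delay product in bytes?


Given: bandwidth = 10 Mbps, delay = 50 ms
BDP in bits = 10 * 10^6 * 50 / 1000
BDP in bits = 500000
BDP in bytes = 500000 / 8 = 62500

62500


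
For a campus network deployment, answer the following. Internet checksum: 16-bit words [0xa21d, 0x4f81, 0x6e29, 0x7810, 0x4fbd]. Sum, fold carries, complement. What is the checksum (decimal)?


Given words: [0xa21d, 0x4f81, 0x6e29, 0x7810, 0x4fbd]
Step 1: Sum all words
Raw sum = 41501 + 20353 + 28201 + 30736 + 20413 = 141204
Step 2: Fold carry: (10132 + 2) = 10134
One's complement = ~10134 & 0xFFFF = 55401

55401


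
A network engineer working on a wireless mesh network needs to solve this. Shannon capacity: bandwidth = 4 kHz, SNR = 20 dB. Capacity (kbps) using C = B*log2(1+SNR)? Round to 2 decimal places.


Given: B = 4 kHz, SNR = 20 dB
SNR linear = 10^(20/10) = 100
1 + SNR = 101
log2(101) = 6.6582114828
C = 4 * 1000 * 6.6582114828 = 26632.8459 bps
C = 26.632846 kbps -> 26.63 kbps (2 dp)

26.63


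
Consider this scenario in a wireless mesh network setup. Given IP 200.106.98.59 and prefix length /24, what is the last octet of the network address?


Given: IP = 200.106.98.59, prefix = /24
Subnet mask = 255.255.255.0
Last octet of IP: 59
Last octet of mask: 0
Network last octet = 59 AND 0 = 0

0


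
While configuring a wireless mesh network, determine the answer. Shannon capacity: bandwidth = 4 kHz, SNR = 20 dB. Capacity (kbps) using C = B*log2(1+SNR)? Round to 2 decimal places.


Given: B = 4 kHz, SNR = 20 dB
SNR linear = 10^(20/10) = 100
1 + SNR = 101
log2(101) = 6.6582114828
C = 4 * 1000 * 6.6582114828 = 26632.8459 bps
C = 26.632846 kbps -> 26.63 kbps (2 dp)

26.63


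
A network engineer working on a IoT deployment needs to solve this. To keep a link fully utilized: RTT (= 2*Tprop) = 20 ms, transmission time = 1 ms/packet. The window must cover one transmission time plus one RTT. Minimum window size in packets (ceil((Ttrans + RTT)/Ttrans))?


Given: Ttrans = 1 ms, RTT = 20 ms (= 2 * Tprop, Tprop = 10 ms)
Time until first ACK returns = Ttrans + RTT = 1 + 20 = 21 ms
Need W * Ttrans >= Ttrans + RTT  ->  W >= (Ttrans + RTT) / Ttrans
(Ttrans + RTT) / Ttrans = 21 / 1 = 21
W_min = ceil(21) = 21

21


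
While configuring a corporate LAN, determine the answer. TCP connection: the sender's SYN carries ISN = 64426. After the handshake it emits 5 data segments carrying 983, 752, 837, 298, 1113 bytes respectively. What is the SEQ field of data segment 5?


The SYN occupies sequence number ISN = 64426, so the first data byte is ISN + 1 = 64427.
SEQ of data segment i = (ISN + 1) + sum of payload sizes of segments 1..i-1.
Segment 1: SEQ = 64427, payload = 983 bytes
Segment 2: SEQ = 65410, payload = 752 bytes
Segment 3: SEQ = 66162, payload = 837 bytes
Segment 4: SEQ = 66999, payload = 298 bytes
Segment 5: SEQ = 67297, payload = 1113 bytes
SEQ of segment 5 = 64427 + 983 + 752 + 837 + 298 = 67297

67297


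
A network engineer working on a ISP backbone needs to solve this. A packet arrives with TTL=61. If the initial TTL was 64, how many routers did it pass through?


Given: initial TTL = 64, received TTL = 61
Hops = initial TTL - received TTL
Hops = 64 - 61 = 3

3


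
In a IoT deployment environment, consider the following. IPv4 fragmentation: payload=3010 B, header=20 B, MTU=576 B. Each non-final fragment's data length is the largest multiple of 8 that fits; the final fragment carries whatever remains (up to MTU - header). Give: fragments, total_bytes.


Max data per non-final fragment = floor((MTU - header)/8)*8 = floor((576 - 20)/8)*8 = floor(556/8)*8 = 552 B
Final fragment needs no 8-byte alignment: it can carry up to MTU - header = 556 B
Non-final fragments needed = ceil((payload - 556) / 552) = ceil(2454/552) = ceil(4.4457) = 5
Number of fragments = 5 + 1 = 6
Fragment sizes (data): 5 * 552 B + 250 B (last, 250 <= 556 OK)
Total bytes sent = payload + n_frags * header = 3010 + 6*20 = 3010 + 120 = 3130 B

6, 3130


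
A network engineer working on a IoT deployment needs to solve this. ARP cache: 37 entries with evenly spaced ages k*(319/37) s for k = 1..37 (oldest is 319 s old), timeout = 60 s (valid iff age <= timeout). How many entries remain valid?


Ages are k * 319/37 s for k = 1..37 (spacing = 8.6216 s).
Entry k is valid iff k * 319/37 <= 60 iff k <= 37 * 60 / 319 = 6.9592
n_valid = floor(6.9592) = 6
(n_stale = 37 - 6 = 31)

6


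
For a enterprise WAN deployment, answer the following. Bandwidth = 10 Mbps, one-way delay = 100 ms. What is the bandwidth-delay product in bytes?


Given: bandwidth = 10 Mbps, delay = 100 ms
BDP in bits = 10 * 10^6 * 100 / 1000
BDP in bits = 1000000
BDP in bytes = 1000000 / 8 = 125000

125000
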